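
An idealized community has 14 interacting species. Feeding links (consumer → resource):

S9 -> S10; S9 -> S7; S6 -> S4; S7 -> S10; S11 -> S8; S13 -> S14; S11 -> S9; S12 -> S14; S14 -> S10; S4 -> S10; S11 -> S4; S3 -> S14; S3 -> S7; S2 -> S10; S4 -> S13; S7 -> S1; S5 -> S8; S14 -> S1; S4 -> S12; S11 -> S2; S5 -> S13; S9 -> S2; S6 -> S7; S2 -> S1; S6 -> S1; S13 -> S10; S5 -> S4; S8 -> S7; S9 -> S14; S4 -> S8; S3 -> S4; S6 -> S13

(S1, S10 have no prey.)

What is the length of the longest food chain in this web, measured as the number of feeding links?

4 links

One longest chain: S1 → S14 → S13 → S4 → S5.
It has 5 species and 4 links.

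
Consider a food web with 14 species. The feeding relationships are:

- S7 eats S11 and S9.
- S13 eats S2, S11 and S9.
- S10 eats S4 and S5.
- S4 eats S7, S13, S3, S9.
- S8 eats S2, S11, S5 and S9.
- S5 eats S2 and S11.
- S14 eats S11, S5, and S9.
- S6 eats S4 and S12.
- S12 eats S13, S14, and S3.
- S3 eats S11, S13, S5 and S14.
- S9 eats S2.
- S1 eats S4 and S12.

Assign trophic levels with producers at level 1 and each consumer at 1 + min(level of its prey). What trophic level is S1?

Trophic level 4

S11 is a producer → level 1.
S3 eats S11 → level 2.
S4 eats S3 → level 3.
S1 eats S4 → level 4.
No prey of S1 is below level 3, so 4 is the minimum.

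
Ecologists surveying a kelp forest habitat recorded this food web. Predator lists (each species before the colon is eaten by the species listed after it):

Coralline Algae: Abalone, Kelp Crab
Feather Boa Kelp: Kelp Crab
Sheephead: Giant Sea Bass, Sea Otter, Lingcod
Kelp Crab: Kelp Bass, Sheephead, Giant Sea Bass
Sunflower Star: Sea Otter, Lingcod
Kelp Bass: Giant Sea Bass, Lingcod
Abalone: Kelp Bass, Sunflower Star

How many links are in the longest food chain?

One longest chain: Coralline Algae → Abalone → Kelp Bass → Giant Sea Bass.
It has 4 species and 3 links.

3 links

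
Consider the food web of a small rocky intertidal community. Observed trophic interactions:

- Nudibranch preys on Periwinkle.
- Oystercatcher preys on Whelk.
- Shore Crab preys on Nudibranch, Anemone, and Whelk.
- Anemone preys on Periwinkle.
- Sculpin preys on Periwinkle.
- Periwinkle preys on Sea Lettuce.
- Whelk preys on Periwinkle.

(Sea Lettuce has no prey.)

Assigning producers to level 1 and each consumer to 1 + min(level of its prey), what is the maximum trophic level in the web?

Producers (level 1): Sea Lettuce.
Following each consumer down to its lowest-level prey: Sea Lettuce → Periwinkle → Whelk → Oystercatcher (levels 1 through 4).
All prey of Oystercatcher (Whelk 3) are at level 3 or above, so Oystercatcher is at level 1 + 3 = 4.
Every consumer has at least one prey at level 3 or below, so none exceeds level 4.

4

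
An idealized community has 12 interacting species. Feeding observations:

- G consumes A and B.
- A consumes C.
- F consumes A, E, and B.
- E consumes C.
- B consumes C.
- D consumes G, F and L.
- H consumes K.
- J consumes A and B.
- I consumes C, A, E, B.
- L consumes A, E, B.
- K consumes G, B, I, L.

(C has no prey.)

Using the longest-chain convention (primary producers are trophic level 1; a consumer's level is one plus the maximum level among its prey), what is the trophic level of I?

C is a producer → level 1.
B eats C → level 2.
I eats B (level 2); other prey at levels: C 1, E 2, A 2 → level 3.

Trophic level 3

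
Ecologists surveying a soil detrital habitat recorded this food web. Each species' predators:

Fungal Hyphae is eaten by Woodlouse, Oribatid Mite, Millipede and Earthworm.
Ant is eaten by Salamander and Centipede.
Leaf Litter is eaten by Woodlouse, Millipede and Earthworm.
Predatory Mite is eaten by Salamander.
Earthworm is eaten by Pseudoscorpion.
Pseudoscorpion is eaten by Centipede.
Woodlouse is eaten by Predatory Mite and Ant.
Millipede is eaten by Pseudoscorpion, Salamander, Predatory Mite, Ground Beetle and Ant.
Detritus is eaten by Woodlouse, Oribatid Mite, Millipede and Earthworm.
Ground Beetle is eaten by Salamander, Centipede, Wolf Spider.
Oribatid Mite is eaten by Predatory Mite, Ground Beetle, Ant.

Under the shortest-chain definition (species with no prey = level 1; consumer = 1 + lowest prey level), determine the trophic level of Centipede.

Leaf Litter has no prey (basal) → level 1.
Millipede eats Leaf Litter → level 2.
Ant eats Millipede → level 3.
Centipede eats Ant → level 4.
No prey of Centipede is below level 3, so 4 is the minimum.

Trophic level 4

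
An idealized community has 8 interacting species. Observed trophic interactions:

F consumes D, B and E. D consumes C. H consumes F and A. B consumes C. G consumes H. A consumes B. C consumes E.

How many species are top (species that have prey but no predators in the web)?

1

Top species (has prey, but nothing eats it): G.
Count: 1.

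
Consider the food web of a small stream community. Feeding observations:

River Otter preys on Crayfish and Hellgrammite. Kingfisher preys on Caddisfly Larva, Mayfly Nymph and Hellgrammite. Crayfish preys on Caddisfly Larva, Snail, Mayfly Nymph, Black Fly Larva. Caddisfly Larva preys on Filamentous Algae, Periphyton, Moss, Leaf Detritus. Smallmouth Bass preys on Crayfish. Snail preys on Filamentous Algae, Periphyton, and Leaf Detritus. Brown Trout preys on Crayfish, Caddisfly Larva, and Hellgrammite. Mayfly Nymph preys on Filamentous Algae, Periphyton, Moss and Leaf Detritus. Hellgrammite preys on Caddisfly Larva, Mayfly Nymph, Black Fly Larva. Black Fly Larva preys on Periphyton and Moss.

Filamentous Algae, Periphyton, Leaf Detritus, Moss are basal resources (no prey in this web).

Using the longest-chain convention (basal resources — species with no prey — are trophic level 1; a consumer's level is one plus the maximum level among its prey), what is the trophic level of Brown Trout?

Filamentous Algae has no prey (basal) → level 1.
Caddisfly Larva eats Filamentous Algae (level 1); other prey at levels: Periphyton 1, Leaf Detritus 1, Moss 1 → level 2.
Crayfish eats Caddisfly Larva (level 2); other prey at levels: Black Fly Larva 2, Snail 2, Mayfly Nymph 2 → level 3.
Brown Trout eats Crayfish (level 3); other prey at levels: Caddisfly Larva 2, Hellgrammite 3 → level 4.

Trophic level 4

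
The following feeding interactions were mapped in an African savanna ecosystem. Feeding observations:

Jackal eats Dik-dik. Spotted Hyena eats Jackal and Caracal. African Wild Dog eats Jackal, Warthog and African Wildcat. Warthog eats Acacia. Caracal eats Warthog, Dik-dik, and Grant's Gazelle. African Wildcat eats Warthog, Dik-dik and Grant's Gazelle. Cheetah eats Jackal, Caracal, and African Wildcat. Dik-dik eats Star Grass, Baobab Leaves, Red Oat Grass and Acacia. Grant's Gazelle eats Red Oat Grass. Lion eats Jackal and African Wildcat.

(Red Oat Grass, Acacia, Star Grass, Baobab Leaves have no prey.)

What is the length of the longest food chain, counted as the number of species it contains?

4 species

One longest chain: Red Oat Grass → Grant's Gazelle → Caracal → Cheetah.
It has 4 species and 3 links.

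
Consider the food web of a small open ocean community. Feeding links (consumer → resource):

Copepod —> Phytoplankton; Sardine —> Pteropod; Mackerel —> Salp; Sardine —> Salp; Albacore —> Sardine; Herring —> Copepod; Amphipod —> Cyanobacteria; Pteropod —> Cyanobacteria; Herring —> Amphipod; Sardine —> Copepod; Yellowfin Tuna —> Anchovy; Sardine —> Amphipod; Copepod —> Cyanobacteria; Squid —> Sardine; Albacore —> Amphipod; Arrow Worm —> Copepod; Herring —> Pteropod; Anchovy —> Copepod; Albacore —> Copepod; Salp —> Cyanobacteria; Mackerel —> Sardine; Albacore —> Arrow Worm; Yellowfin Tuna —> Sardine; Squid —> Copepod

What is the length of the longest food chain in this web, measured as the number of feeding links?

3 links

One longest chain: Cyanobacteria → Salp → Sardine → Squid.
It has 4 species and 3 links.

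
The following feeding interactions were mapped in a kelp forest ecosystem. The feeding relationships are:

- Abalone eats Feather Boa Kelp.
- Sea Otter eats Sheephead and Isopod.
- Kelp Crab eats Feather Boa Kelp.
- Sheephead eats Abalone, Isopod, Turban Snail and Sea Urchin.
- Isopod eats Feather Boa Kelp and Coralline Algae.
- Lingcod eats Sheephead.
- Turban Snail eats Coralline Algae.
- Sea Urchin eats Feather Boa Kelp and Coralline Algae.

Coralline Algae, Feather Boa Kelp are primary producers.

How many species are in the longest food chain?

4 species

One longest chain: Coralline Algae → Isopod → Sheephead → Sea Otter.
It has 4 species and 3 links.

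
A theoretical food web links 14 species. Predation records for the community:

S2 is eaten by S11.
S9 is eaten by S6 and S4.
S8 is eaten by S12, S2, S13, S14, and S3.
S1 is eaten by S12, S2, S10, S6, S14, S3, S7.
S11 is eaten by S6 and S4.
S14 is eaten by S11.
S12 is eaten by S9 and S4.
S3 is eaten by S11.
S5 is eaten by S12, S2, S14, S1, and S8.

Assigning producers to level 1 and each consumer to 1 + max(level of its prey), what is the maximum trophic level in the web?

Producers (level 1): S5.
S5 → S8 → S12 → S9 → S6 gives S6 level 5.
No species has a prey at level 5, so no species reaches level 6.

5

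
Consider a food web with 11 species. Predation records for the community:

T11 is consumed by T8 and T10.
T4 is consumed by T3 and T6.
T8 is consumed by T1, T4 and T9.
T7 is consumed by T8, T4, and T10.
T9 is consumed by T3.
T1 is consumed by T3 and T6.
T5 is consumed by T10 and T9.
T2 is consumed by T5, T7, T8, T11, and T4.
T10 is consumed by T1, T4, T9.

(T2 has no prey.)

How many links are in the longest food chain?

4 links

One longest chain: T2 → T7 → T10 → T1 → T6.
It has 5 species and 4 links.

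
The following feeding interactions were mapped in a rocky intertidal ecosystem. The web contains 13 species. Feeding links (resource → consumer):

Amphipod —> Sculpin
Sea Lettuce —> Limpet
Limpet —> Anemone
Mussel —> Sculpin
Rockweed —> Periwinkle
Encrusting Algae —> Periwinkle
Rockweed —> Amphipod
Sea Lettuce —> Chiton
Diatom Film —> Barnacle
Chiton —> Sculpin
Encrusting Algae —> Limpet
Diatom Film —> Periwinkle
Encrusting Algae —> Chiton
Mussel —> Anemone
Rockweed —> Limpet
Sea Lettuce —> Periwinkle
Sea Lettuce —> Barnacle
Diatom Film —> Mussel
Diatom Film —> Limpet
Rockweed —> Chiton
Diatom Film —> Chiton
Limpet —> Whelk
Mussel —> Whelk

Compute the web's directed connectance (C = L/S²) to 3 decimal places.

The web has S = 13 species and L = 23 feeding links.
C = L / S² = 23 / 169 = 0.1361 ≈ 0.136.

C = 0.136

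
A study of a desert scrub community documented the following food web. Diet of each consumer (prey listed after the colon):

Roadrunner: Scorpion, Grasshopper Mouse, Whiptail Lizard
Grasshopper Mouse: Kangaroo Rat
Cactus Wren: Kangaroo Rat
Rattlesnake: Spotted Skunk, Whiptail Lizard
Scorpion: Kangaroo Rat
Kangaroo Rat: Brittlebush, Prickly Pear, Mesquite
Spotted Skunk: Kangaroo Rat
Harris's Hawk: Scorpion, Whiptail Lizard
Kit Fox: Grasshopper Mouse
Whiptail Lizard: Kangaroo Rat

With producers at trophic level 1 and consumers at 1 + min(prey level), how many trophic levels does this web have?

Producers (level 1): Brittlebush, Prickly Pear, Mesquite.
Following each consumer down to its lowest-level prey: Brittlebush → Kangaroo Rat → Scorpion → Harris's Hawk (levels 1 through 4).
All prey of Harris's Hawk (Scorpion 3, Whiptail Lizard 3) are at level 3 or above, so Harris's Hawk is at level 1 + 3 = 4.
Every consumer has at least one prey at level 3 or below, so none exceeds level 4.

4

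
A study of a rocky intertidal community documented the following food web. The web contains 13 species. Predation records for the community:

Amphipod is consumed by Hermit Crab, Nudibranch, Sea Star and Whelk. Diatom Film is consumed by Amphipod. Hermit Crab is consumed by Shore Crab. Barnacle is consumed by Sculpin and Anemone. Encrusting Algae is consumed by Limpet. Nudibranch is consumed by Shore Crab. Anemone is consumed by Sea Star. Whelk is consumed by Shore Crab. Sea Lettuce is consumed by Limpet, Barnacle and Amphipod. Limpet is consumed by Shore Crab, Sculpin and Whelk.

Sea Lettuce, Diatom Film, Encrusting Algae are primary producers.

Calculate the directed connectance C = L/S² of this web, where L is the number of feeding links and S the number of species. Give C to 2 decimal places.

The web has S = 13 species and L = 18 feeding links.
C = L / S² = 18 / 169 = 0.1065 ≈ 0.11.

C = 0.11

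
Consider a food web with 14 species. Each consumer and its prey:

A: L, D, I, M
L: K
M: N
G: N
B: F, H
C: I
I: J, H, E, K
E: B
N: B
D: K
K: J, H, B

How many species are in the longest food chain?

5 species

One longest chain: F → B → K → D → A.
It has 5 species and 4 links.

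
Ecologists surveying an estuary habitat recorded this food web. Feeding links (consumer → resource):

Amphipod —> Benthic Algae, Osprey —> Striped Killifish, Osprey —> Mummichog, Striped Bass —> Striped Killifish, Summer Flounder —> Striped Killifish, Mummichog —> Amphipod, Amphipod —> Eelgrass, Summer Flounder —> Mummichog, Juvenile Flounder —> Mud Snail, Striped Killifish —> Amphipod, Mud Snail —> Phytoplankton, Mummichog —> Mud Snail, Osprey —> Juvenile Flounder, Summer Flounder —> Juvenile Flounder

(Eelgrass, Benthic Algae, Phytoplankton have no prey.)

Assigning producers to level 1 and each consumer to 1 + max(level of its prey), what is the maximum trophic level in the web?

4

Producers (level 1): Eelgrass, Benthic Algae, Phytoplankton.
Eelgrass → Amphipod → Striped Killifish → Summer Flounder gives Summer Flounder level 4.
No species has a prey at level 4, so no species reaches level 5.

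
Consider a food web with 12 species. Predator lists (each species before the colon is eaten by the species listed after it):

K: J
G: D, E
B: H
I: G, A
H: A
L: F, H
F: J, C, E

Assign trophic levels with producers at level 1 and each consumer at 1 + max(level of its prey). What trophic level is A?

B is a producer → level 1.
H eats B (level 1); other prey at levels: L 1 → level 2.
A eats H (level 2); other prey at levels: I 1 → level 3.

Trophic level 3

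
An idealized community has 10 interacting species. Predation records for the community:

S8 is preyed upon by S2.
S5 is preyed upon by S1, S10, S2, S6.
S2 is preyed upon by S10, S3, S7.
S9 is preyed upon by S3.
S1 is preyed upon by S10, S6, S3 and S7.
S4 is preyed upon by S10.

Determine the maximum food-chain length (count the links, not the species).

One longest chain: S5 → S1 → S7.
It has 3 species and 2 links.

2 links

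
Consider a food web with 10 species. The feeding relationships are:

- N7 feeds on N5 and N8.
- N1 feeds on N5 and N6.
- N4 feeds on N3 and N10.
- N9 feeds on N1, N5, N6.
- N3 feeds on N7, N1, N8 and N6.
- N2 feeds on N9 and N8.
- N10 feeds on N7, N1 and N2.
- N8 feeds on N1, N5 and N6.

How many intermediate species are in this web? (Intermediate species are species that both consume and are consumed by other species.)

7

Intermediate species (has both prey and predators): N1, N8, N9, N7, N2, N3, N10.
Count: 7.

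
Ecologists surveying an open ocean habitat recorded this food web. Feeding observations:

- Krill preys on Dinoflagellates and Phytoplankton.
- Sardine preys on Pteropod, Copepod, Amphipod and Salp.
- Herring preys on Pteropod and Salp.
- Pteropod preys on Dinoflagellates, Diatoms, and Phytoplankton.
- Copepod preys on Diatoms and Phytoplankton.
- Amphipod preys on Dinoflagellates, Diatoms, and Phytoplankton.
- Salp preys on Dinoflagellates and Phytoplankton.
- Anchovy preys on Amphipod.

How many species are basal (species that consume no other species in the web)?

Basal species (no prey listed): Phytoplankton, Diatoms, Dinoflagellates.
Count: 3.

3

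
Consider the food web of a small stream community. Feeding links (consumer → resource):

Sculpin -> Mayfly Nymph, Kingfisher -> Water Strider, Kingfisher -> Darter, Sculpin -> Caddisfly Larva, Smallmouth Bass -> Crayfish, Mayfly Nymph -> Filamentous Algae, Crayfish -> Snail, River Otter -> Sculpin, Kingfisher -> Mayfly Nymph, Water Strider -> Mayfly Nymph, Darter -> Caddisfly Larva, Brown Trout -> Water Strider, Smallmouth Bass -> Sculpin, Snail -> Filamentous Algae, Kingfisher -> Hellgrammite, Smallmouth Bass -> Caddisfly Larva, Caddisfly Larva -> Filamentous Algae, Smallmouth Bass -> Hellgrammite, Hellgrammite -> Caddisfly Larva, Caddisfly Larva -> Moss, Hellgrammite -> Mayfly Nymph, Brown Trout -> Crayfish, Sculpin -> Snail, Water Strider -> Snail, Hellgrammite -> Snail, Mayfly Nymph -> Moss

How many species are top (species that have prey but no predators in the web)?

Top species (has prey, but nothing eats it): Smallmouth Bass, Brown Trout, River Otter, Kingfisher.
Count: 4.

4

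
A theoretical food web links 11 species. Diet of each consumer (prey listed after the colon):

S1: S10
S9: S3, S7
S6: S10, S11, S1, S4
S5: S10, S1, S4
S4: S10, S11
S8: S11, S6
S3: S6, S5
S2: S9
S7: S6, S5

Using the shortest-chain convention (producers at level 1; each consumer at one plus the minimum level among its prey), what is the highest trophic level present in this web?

5

Producers (level 1): S10, S11.
Following each consumer down to its lowest-level prey: S10 → S6 → S7 → S9 → S2 (levels 1 through 5).
All prey of S2 (S9 4) are at level 4 or above, so S2 is at level 1 + 4 = 5.
Every consumer has at least one prey at level 4 or below, so none exceeds level 5.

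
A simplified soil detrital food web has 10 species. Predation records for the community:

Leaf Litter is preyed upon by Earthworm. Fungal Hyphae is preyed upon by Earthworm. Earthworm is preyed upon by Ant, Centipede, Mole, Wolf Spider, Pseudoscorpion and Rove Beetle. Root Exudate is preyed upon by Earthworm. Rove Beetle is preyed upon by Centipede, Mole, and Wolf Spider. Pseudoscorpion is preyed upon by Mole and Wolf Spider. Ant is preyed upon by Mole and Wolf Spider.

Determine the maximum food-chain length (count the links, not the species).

One longest chain: Fungal Hyphae → Earthworm → Pseudoscorpion → Wolf Spider.
It has 4 species and 3 links.

3 links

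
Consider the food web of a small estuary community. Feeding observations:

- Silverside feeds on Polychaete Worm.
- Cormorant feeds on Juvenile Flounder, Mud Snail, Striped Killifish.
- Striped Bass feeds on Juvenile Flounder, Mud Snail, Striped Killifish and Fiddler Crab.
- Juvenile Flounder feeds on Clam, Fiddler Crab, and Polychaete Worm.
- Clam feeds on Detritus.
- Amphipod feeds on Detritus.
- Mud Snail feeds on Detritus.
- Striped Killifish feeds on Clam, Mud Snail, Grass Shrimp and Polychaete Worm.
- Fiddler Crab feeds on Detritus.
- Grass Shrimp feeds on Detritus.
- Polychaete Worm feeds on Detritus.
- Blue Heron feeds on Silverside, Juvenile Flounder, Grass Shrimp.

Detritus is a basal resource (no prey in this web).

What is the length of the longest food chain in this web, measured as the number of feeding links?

3 links

One longest chain: Detritus → Mud Snail → Striped Killifish → Striped Bass.
It has 4 species and 3 links.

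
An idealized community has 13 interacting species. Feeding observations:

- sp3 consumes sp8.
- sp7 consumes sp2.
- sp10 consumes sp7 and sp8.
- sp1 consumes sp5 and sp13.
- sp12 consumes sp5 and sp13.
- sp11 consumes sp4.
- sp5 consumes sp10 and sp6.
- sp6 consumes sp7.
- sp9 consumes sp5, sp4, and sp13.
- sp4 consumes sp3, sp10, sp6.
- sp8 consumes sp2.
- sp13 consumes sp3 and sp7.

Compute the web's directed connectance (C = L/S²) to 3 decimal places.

C = 0.124

The web has S = 13 species and L = 21 feeding links.
C = L / S² = 21 / 169 = 0.1243 ≈ 0.124.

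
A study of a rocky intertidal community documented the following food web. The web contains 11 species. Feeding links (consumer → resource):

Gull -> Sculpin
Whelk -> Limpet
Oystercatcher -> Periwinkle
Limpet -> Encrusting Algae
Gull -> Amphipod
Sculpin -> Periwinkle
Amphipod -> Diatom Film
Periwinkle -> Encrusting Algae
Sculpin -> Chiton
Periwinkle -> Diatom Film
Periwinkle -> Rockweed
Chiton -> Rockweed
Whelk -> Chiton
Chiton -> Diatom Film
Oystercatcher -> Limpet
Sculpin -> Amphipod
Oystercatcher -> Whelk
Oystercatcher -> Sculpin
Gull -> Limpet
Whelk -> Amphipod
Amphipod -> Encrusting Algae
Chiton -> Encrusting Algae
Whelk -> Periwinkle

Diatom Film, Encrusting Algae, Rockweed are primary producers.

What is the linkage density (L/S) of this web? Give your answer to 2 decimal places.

There are L = 23 links among S = 11 species.
L/S = 23/11 = 2.0909 ≈ 2.09.

L/S = 2.09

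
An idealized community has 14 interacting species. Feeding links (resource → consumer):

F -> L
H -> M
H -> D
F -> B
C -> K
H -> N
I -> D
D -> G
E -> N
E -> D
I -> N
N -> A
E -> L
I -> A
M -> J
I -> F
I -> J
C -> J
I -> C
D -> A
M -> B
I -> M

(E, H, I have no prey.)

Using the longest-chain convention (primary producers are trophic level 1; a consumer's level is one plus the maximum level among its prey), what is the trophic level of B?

H is a producer → level 1.
M eats H (level 1); other prey at levels: I 1 → level 2.
B eats M (level 2); other prey at levels: F 2 → level 3.

Trophic level 3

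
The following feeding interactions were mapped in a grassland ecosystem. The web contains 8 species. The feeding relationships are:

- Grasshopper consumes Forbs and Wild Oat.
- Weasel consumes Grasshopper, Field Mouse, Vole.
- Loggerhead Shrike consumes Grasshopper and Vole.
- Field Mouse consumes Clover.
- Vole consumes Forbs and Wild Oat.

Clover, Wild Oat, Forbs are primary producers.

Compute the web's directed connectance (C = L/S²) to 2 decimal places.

C = 0.16

The web has S = 8 species and L = 10 feeding links.
C = L / S² = 10 / 64 = 0.1562 ≈ 0.16.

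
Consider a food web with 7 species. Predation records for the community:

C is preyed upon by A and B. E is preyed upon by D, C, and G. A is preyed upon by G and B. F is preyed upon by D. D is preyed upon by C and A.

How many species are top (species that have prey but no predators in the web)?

2

Top species (has prey, but nothing eats it): B, G.
Count: 2.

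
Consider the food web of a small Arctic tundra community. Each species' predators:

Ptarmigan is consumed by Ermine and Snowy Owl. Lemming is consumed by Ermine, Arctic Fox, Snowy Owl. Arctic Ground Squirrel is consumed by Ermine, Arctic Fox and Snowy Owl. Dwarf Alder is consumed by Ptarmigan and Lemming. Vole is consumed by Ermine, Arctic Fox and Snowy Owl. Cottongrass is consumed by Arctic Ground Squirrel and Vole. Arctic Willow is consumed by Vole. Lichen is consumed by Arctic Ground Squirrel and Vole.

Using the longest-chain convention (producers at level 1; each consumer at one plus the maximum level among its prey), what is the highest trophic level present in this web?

Producers (level 1): Arctic Willow, Lichen, Dwarf Alder, Cottongrass.
Arctic Willow → Vole → Arctic Fox gives Arctic Fox level 3.
No species has a prey at level 3, so no species reaches level 4.

3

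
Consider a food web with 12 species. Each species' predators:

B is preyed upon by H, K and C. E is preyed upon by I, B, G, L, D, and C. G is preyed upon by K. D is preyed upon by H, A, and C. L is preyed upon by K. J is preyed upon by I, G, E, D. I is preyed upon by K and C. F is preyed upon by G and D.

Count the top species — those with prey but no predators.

Top species (has prey, but nothing eats it): A, C, K, H.
Count: 4.

4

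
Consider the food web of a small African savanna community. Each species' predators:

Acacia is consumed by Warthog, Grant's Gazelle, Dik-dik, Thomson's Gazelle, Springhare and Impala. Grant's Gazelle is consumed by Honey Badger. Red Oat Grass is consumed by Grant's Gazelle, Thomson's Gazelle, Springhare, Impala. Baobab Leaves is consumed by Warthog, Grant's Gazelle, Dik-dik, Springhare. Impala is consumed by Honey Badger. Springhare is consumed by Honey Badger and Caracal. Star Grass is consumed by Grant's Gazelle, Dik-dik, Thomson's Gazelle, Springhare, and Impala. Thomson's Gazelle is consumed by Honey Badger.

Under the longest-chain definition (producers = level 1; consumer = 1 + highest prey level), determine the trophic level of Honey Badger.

Trophic level 3

Acacia is a producer → level 1.
Thomson's Gazelle eats Acacia (level 1); other prey at levels: Red Oat Grass 1, Star Grass 1 → level 2.
Honey Badger eats Thomson's Gazelle (level 2); other prey at levels: Springhare 2, Impala 2, Grant's Gazelle 2 → level 3.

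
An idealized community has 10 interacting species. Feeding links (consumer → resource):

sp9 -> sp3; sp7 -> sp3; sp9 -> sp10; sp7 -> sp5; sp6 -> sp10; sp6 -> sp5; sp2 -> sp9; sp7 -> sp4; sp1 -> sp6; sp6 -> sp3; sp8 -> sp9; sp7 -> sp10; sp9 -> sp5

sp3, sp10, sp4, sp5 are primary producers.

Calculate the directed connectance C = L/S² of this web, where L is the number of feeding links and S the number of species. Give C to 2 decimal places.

C = 0.13

The web has S = 10 species and L = 13 feeding links.
C = L / S² = 13 / 100 = 0.1300 ≈ 0.13.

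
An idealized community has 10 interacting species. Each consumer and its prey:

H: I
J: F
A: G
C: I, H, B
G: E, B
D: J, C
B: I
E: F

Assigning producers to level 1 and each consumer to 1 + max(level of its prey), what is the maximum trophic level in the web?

4

Producers (level 1): F, I.
F → E → G → A gives A level 4.
No species has a prey at level 4, so no species reaches level 5.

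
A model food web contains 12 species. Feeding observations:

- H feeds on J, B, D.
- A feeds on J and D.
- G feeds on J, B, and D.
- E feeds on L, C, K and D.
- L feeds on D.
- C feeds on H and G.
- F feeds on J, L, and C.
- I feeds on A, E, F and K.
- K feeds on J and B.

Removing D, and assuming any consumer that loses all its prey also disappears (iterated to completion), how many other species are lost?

1

Remove D.
Round 1: L (all prey gone) → extinct.
No further losses. Total secondary extinctions: 1.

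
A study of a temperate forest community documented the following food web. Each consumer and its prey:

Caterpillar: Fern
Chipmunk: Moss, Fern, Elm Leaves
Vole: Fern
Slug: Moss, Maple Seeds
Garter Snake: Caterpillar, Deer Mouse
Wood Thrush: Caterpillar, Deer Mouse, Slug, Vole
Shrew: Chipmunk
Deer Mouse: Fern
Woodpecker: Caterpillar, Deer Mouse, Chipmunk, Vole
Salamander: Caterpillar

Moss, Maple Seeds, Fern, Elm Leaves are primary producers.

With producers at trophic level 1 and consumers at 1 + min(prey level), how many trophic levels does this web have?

3

Producers (level 1): Moss, Maple Seeds, Fern, Elm Leaves.
Following each consumer down to its lowest-level prey: Fern → Caterpillar → Garter Snake (levels 1 through 3).
All prey of Garter Snake (Caterpillar 2, Deer Mouse 2) are at level 2 or above, so Garter Snake is at level 1 + 2 = 3.
Every consumer has at least one prey at level 2 or below, so none exceeds level 3.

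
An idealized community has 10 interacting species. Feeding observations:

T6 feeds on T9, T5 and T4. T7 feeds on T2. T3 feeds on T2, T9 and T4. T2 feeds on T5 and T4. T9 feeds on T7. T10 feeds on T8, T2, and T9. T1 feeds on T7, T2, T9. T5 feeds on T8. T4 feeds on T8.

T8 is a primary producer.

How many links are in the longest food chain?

One longest chain: T8 → T4 → T2 → T7 → T9 → T6.
It has 6 species and 5 links.

5 links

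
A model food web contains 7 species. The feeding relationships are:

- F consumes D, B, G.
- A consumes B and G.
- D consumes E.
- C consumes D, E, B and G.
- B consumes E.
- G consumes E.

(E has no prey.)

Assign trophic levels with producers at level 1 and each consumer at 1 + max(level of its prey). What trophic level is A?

Trophic level 3

E is a producer → level 1.
G eats E → level 2.
A eats G (level 2); other prey at levels: B 2 → level 3.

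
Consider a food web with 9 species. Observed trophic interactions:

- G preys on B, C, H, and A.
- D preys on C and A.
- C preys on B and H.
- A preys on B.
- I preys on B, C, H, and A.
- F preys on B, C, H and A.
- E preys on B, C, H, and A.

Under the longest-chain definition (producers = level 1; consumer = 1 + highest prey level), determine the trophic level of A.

Trophic level 2

B is a producer → level 1.
A eats B → level 2.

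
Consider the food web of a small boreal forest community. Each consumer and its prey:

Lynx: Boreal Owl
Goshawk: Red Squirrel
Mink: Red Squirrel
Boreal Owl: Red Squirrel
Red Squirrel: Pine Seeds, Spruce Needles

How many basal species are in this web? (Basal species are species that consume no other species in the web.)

Basal species (no prey listed): Pine Seeds, Spruce Needles.
Count: 2.

2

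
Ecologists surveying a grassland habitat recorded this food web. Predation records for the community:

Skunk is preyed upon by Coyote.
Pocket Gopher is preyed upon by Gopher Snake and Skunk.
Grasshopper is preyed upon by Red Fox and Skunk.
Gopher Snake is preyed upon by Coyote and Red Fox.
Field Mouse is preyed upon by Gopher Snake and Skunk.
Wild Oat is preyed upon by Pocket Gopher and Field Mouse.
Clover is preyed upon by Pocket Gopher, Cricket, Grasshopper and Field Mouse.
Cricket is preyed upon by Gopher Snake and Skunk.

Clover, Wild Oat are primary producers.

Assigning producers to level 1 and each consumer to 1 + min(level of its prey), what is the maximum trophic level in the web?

Producers (level 1): Clover, Wild Oat.
Following each consumer down to its lowest-level prey: Clover → Pocket Gopher → Skunk → Coyote (levels 1 through 4).
All prey of Coyote (Skunk 3, Gopher Snake 3) are at level 3 or above, so Coyote is at level 1 + 3 = 4.
Every consumer has at least one prey at level 3 or below, so none exceeds level 4.

4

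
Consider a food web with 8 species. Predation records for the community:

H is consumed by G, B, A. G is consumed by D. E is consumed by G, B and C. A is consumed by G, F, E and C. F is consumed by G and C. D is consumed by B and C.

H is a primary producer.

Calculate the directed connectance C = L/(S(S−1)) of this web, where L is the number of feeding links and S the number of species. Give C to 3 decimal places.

The web has S = 8 species and L = 15 feeding links.
C = L / (S(S−1)) = 15 / 56 = 0.2679 ≈ 0.268.

C = 0.268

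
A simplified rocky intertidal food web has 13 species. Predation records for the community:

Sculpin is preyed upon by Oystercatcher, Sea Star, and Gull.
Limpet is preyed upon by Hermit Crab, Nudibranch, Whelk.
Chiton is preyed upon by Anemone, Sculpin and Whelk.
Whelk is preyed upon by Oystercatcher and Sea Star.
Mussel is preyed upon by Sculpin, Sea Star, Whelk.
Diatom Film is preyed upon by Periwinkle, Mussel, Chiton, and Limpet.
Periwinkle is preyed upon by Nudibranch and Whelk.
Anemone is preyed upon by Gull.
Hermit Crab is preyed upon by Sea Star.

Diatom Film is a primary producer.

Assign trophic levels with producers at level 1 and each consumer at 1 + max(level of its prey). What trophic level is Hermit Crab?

Diatom Film is a producer → level 1.
Limpet eats Diatom Film → level 2.
Hermit Crab eats Limpet → level 3.

Trophic level 3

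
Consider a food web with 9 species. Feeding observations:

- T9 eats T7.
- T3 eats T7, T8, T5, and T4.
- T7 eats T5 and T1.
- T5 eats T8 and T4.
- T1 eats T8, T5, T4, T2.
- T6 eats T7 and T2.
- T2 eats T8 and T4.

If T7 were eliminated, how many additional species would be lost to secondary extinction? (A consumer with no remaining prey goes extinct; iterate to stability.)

1

Remove T7.
Round 1: T9 (all prey gone) → extinct.
No further losses. Total secondary extinctions: 1.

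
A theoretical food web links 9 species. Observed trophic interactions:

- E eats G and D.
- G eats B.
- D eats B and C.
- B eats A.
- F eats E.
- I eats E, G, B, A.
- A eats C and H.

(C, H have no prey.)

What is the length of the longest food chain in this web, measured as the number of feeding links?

One longest chain: C → A → B → D → E → F.
It has 6 species and 5 links.

5 links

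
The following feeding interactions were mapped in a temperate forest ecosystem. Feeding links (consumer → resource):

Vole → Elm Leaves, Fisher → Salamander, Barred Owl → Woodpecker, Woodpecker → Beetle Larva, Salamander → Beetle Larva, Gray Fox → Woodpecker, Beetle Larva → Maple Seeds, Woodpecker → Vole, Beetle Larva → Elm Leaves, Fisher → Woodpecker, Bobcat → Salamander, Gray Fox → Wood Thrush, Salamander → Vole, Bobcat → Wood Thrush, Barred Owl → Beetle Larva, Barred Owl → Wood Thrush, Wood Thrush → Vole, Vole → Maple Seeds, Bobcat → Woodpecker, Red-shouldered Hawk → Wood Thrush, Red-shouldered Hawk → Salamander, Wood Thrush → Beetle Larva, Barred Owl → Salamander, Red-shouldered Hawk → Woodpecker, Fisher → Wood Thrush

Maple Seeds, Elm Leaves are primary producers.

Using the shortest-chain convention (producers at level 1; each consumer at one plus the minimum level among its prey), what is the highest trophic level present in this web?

Producers (level 1): Maple Seeds, Elm Leaves.
Following each consumer down to its lowest-level prey: Maple Seeds → Vole → Salamander → Bobcat (levels 1 through 4).
All prey of Bobcat (Salamander 3, Woodpecker 3, Wood Thrush 3) are at level 3 or above, so Bobcat is at level 1 + 3 = 4.
Every consumer has at least one prey at level 3 or below, so none exceeds level 4.

4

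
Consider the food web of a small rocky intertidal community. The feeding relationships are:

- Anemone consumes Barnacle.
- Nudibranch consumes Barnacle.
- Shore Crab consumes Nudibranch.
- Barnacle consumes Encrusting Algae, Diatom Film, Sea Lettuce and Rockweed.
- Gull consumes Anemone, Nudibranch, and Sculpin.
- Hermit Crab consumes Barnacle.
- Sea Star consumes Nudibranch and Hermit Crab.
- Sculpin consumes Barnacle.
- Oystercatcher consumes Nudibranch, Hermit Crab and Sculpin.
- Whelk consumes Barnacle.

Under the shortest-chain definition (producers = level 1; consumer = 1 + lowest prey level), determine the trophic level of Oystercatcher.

Encrusting Algae is a producer → level 1.
Barnacle eats Encrusting Algae → level 2.
Sculpin eats Barnacle → level 3.
Oystercatcher eats Sculpin → level 4.
No prey of Oystercatcher is below level 3, so 4 is the minimum.

Trophic level 4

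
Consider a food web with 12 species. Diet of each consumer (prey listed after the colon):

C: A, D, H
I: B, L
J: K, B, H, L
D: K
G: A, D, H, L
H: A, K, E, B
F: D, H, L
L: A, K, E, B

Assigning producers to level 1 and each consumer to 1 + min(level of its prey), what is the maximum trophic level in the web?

Producers (level 1): A, K, E, B.
Following each consumer down to its lowest-level prey: K → D → F (levels 1 through 3).
All prey of F (D 2, H 2, L 2) are at level 2 or above, so F is at level 1 + 2 = 3.
Every consumer has at least one prey at level 2 or below, so none exceeds level 3.

3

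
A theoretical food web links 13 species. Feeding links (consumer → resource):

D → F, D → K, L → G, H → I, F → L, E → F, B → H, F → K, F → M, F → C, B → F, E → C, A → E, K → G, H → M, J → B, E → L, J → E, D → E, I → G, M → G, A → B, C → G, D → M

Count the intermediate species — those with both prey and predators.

Intermediate species (has both prey and predators): M, C, K, L, I, H, F, E, B.
Count: 9.

9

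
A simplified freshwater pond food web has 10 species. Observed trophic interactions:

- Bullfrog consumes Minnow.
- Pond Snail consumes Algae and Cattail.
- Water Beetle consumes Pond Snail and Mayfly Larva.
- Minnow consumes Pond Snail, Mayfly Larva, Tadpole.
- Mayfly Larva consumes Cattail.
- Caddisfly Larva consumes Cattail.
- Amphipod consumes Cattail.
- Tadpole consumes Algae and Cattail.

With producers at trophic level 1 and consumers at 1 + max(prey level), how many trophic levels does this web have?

Producers (level 1): Algae, Cattail.
Algae → Pond Snail → Minnow → Bullfrog gives Bullfrog level 4.
No species has a prey at level 4, so no species reaches level 5.

4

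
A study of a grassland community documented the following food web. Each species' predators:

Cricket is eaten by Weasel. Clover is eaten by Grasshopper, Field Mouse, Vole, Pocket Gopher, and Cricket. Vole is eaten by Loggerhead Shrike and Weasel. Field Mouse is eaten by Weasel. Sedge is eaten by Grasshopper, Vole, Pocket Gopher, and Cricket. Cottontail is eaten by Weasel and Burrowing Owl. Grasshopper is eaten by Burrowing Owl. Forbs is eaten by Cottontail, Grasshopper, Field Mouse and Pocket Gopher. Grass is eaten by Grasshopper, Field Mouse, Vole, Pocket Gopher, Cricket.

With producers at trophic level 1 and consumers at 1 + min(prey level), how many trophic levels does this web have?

Producers (level 1): Sedge, Clover, Grass, Forbs.
Following each consumer down to its lowest-level prey: Forbs → Cottontail → Weasel (levels 1 through 3).
All prey of Weasel (Cottontail 2, Cricket 2, Vole 2, Field Mouse 2) are at level 2 or above, so Weasel is at level 1 + 2 = 3.
Every consumer has at least one prey at level 2 or below, so none exceeds level 3.

3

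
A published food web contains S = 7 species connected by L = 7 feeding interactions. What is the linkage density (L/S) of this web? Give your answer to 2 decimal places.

L/S = 1.00

There are L = 7 links among S = 7 species.
L/S = 7/7 = 1.0000 ≈ 1.00.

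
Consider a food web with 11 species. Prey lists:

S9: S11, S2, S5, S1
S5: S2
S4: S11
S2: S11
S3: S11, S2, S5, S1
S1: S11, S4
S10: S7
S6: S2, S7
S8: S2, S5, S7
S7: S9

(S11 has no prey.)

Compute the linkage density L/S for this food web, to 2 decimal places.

L/S = 1.82

There are L = 20 links among S = 11 species.
L/S = 20/11 = 1.8182 ≈ 1.82.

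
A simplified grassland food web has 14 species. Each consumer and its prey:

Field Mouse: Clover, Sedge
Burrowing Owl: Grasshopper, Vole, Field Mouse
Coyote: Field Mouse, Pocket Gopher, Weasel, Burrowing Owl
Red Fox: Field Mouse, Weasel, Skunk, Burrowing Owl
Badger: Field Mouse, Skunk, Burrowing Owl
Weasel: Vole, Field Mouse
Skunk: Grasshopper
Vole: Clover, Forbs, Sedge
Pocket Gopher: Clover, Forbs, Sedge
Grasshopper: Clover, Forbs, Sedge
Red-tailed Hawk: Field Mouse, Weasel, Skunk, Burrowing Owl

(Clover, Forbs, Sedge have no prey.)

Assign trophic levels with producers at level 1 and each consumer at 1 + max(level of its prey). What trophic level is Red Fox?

Trophic level 4

Clover is a producer → level 1.
Grasshopper eats Clover (level 1); other prey at levels: Forbs 1, Sedge 1 → level 2.
Skunk eats Grasshopper → level 3.
Red Fox eats Skunk (level 3); other prey at levels: Field Mouse 2, Weasel 3, Burrowing Owl 3 → level 4.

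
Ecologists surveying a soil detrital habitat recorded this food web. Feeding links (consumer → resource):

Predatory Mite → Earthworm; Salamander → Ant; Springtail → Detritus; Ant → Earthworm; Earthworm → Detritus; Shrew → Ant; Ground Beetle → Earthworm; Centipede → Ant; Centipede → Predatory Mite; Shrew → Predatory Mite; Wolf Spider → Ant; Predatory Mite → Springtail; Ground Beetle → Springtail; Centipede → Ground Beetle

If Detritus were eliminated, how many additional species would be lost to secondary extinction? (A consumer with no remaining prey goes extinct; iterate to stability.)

9

Remove Detritus.
Round 1: Springtail (all prey gone), Earthworm (all prey gone) → extinct.
Round 2: Predatory Mite (all prey gone), Ground Beetle (all prey gone), Ant (all prey gone) → extinct.
Round 3: Centipede (all prey gone), Wolf Spider (all prey gone), Shrew (all prey gone), Salamander (all prey gone) → extinct.
No further losses. Total secondary extinctions: 9.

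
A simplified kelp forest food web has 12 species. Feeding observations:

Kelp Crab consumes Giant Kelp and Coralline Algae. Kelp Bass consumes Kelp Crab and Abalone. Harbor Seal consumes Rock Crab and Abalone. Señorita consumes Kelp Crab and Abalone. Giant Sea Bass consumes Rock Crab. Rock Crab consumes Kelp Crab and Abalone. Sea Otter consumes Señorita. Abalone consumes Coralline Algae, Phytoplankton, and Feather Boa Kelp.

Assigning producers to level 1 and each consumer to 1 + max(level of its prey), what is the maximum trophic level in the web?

4

Producers (level 1): Coralline Algae, Phytoplankton, Feather Boa Kelp, Giant Kelp.
Coralline Algae → Kelp Crab → Rock Crab → Giant Sea Bass gives Giant Sea Bass level 4.
No species has a prey at level 4, so no species reaches level 5.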